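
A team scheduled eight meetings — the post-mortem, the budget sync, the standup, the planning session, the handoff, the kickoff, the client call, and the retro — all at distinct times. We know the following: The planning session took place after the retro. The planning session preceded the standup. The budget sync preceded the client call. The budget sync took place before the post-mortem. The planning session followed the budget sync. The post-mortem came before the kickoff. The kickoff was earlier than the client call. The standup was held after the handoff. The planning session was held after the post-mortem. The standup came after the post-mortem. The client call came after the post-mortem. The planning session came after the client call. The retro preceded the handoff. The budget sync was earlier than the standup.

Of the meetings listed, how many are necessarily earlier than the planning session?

5

Directly stated before the planning session: the budget sync, the client call, the post-mortem, and the retro.
The kickoff reaches the planning session via the kickoff → the client call → the planning session.
That's the budget sync, the client call, the kickoff, the post-mortem, and the retro — 5 in all.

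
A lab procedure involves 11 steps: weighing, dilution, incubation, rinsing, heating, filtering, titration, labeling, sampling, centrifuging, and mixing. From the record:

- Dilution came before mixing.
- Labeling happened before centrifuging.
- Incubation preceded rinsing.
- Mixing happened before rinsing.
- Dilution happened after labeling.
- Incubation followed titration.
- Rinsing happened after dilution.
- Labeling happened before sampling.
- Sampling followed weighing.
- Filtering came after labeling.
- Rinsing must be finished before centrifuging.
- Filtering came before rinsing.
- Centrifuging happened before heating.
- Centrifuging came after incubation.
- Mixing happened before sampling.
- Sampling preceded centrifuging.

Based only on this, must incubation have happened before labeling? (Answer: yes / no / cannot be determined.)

No chain of stated constraints runs from incubation to labeling, and none runs from labeling to incubation either.
So the relative order of incubation and labeling is not fixed by the given facts.

cannot be determined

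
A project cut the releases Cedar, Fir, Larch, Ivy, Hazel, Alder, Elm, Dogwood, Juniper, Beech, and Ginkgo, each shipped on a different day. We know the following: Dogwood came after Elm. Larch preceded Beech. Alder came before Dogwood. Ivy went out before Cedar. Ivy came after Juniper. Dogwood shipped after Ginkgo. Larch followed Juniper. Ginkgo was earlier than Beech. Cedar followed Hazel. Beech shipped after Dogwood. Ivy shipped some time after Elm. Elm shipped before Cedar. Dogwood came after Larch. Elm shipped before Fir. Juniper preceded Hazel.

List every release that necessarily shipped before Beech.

Directly stated before Beech: Dogwood, Ginkgo, and Larch.
Alder reaches Beech via Alder → Dogwood → Beech.
Elm reaches Beech via Elm → Dogwood → Beech.
Juniper reaches Beech via Juniper → Larch → Beech.

Alder, Dogwood, Elm, Ginkgo, Juniper, Larch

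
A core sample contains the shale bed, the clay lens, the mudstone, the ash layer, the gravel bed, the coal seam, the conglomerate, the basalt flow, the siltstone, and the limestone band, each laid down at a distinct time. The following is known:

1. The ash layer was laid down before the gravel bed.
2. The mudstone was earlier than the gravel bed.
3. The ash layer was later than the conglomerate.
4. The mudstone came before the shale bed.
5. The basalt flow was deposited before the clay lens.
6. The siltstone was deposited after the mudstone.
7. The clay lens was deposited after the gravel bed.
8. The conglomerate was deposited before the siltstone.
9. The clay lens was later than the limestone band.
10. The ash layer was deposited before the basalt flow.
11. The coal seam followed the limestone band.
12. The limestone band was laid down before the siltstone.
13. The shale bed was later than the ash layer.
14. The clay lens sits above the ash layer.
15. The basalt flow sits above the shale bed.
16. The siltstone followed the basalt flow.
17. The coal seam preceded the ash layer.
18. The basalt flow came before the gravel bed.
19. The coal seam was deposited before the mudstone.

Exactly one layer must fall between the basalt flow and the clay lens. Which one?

the gravel bed

Tracing the constraints gives the basalt flow → the gravel bed → the clay lens, so the gravel bed sits after the basalt flow and before the clay lens.
No other layer is forced both after the basalt flow and before the clay lens.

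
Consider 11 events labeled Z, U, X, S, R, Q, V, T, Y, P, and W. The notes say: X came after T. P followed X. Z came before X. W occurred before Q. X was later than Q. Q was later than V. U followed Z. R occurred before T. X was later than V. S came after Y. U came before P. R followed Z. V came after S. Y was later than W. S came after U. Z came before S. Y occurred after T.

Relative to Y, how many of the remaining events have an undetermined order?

Forced before Y: R, T, W, and Z; forced after Y: P, Q, S, V, and X.
That leaves U with no forced order relative to Y — 1.

1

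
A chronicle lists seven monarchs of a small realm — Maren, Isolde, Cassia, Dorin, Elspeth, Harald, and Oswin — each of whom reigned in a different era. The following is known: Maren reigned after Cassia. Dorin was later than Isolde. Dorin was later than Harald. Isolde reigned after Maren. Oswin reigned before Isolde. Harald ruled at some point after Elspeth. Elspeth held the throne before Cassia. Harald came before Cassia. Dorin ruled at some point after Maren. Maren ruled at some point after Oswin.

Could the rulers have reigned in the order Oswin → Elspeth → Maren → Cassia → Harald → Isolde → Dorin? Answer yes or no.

The constraints require Harald before Cassia, but in the proposed sequence Cassia appears ahead of Harald. That one violation is enough.

no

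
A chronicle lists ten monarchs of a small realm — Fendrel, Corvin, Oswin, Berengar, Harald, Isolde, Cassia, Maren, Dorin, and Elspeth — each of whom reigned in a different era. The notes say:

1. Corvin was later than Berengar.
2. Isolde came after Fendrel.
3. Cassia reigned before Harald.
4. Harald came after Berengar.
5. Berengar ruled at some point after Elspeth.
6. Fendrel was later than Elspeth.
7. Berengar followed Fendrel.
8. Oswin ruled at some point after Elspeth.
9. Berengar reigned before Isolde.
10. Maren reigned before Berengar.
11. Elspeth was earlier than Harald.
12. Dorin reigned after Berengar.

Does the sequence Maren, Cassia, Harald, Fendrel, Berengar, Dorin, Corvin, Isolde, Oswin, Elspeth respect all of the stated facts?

The constraints require Elspeth before Berengar, but in the proposed sequence Berengar appears ahead of Elspeth. That one violation is enough.

no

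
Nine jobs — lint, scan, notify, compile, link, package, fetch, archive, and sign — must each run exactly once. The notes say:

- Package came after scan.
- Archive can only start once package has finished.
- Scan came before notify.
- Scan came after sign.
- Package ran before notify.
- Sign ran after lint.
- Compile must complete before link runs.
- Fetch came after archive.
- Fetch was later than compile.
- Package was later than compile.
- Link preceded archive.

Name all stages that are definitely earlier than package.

Directly stated before package: compile and scan.
Lint reaches package via lint → sign → scan → package.
Sign reaches package via sign → scan → package.

compile, lint, scan, sign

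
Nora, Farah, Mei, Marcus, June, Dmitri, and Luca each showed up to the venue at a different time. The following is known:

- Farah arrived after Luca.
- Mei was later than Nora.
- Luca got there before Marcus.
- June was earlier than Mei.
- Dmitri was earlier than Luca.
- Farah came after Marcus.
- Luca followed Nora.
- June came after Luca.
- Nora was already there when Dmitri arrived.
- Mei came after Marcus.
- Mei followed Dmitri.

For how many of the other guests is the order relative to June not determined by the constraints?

2

Forced before June: Dmitri, Luca, and Nora; forced after June: Mei.
That leaves Farah and Marcus with no forced order relative to June — 2.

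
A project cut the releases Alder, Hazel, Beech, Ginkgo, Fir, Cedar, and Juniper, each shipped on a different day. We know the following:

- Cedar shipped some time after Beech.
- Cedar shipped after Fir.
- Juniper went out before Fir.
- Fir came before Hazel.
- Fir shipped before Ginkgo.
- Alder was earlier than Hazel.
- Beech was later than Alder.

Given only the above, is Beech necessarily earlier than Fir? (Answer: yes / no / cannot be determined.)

No chain of stated constraints runs from Beech to Fir, and none runs from Fir to Beech either.
So the relative order of Beech and Fir is not fixed by the given facts.

cannot be determined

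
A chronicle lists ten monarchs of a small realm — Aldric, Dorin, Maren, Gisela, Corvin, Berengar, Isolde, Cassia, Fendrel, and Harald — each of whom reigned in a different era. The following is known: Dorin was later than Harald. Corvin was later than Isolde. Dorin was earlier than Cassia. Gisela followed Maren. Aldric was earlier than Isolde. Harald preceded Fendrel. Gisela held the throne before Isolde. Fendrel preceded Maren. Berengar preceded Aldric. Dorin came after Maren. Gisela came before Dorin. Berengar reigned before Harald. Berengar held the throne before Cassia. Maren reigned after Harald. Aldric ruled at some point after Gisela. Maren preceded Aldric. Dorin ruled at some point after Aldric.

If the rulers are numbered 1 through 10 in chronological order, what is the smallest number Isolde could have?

Aldric, Berengar, Fendrel, Gisela, Harald, and Maren must all come before Isolde — 6 forced predecessors.
Nothing else is forced ahead of Isolde, so their earliest slot is position 6 + 1 = 7.

7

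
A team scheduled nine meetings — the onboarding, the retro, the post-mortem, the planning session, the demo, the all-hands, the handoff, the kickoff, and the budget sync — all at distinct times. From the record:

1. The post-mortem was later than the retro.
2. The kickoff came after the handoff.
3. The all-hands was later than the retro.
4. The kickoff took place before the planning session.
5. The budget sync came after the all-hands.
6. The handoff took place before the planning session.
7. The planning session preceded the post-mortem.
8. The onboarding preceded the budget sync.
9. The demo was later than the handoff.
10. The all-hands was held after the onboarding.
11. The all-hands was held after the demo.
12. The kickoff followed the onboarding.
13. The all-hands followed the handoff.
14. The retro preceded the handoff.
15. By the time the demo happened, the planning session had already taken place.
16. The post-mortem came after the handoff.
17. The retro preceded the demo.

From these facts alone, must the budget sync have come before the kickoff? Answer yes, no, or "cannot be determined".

Tracing the constraints gives the kickoff → the planning session → the demo → the all-hands → the budget sync, so the kickoff must come before the budget sync.
That means the budget sync cannot be before the kickoff.

no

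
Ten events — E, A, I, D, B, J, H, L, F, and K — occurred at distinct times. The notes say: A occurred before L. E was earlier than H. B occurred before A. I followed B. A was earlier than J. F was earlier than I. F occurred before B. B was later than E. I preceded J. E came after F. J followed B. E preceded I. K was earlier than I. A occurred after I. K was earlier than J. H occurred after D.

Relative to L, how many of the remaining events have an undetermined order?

Forced before L: A, B, E, F, I, and K.
That leaves D, H, and J with no forced order relative to L — 3.

3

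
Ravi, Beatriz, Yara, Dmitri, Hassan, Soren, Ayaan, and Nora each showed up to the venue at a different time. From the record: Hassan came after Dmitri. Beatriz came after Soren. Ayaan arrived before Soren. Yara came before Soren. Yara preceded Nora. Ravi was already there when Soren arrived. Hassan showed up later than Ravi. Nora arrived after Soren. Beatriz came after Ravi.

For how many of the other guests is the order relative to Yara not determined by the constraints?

4

Forced after Yara: Beatriz, Nora, and Soren.
That leaves Ayaan, Dmitri, Hassan, and Ravi with no forced order relative to Yara — 4.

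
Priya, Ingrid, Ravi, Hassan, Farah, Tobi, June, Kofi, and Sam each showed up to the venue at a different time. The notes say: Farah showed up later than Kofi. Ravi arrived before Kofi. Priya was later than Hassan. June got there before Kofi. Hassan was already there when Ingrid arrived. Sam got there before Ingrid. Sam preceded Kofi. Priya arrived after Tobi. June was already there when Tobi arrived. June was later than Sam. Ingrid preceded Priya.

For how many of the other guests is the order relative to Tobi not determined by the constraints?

5

Forced before Tobi: June and Sam; forced after Tobi: Priya.
That leaves Farah, Hassan, Ingrid, Kofi, and Ravi with no forced order relative to Tobi — 5.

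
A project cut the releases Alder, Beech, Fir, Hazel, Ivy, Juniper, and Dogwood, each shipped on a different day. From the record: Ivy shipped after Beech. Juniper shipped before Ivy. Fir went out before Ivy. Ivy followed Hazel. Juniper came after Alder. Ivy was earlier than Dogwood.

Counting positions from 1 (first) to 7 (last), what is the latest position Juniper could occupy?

5

Juniper must come before Dogwood and Ivy — 2 releases forced after it.
Everything else can be placed before Juniper in some valid order, so Juniper can sit as late as position 7 − 2 = 5.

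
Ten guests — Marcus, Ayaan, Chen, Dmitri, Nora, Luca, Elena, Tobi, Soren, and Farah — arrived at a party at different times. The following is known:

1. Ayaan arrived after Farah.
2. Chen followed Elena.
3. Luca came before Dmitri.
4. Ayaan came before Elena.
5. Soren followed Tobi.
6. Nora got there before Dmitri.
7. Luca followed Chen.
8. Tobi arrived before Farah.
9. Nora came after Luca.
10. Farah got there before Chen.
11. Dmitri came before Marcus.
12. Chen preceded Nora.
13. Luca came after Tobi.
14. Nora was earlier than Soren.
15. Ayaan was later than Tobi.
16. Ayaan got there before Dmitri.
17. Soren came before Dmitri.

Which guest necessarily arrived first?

Tobi has a chain of constraints placing them before every other guest, so Tobi must be first.

Tobi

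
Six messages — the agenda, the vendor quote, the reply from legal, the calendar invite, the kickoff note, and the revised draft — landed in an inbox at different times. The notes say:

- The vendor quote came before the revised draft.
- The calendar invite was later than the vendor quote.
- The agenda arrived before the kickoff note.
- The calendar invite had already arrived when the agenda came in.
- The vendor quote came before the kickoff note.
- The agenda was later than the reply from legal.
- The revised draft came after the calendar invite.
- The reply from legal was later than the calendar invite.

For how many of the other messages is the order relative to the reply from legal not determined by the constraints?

Forced before the reply from legal: the calendar invite and the vendor quote; forced after the reply from legal: the agenda and the kickoff note.
That leaves the revised draft with no forced order relative to the reply from legal — 1.

1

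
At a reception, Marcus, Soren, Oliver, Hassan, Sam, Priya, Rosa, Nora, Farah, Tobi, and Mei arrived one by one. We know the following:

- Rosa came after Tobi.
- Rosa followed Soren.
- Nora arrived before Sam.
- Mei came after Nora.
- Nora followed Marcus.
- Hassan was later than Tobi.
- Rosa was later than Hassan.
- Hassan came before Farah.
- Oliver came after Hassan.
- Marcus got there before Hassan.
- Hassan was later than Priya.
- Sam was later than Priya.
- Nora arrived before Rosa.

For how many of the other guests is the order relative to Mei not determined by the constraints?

8

Forced before Mei: Marcus and Nora.
That leaves Farah, Hassan, Oliver, Priya, Rosa, Sam, Soren, and Tobi with no forced order relative to Mei — 8.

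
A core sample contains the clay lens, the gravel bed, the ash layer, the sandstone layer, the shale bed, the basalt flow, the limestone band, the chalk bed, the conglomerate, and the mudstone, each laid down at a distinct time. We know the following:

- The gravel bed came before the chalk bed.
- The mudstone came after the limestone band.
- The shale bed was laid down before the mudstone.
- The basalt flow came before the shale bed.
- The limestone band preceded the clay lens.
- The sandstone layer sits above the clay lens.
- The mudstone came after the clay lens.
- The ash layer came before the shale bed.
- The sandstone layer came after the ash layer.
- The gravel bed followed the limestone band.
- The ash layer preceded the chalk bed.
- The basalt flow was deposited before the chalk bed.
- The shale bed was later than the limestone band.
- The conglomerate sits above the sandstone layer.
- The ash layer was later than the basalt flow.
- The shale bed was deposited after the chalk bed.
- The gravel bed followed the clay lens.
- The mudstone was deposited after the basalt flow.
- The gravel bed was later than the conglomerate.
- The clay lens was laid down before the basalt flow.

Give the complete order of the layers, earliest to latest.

The constraints fix every adjacent pair, so only one ordering works:
the limestone band → the clay lens → the basalt flow → the ash layer → the sandstone layer → the conglomerate → the gravel bed → the chalk bed → the shale bed → the mudstone.

the limestone band, the clay lens, the basalt flow, the ash layer, the sandstone layer, the conglomerate, the gravel bed, the chalk bed, the shale bed, the mudstone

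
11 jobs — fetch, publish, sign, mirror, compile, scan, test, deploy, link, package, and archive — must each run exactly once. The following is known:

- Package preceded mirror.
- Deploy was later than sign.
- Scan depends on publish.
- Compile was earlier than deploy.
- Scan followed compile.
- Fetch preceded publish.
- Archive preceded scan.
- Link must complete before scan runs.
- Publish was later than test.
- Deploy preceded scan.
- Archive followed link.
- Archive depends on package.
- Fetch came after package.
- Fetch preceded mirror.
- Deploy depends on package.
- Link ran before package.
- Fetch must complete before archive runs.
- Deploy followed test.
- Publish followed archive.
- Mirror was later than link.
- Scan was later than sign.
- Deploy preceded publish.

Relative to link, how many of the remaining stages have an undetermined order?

Forced after link: archive, deploy, fetch, mirror, package, publish, and scan.
That leaves compile, sign, and test with no forced order relative to link — 3.

3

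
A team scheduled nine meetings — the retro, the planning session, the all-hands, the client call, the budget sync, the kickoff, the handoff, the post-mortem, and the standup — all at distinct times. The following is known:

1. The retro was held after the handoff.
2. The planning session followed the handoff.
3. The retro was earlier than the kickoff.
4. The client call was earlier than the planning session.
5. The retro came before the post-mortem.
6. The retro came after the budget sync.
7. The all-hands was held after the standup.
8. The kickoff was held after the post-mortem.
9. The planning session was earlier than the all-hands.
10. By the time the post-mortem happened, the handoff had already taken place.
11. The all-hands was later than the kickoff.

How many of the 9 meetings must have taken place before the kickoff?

4

Directly stated before the kickoff: the post-mortem and the retro.
The budget sync reaches the kickoff via the budget sync → the retro → the kickoff.
The handoff reaches the kickoff via the handoff → the retro → the kickoff.
No chain forces the all-hands (or any of the others) ahead of the kickoff.
That's the budget sync, the handoff, the post-mortem, and the retro — 4 in all.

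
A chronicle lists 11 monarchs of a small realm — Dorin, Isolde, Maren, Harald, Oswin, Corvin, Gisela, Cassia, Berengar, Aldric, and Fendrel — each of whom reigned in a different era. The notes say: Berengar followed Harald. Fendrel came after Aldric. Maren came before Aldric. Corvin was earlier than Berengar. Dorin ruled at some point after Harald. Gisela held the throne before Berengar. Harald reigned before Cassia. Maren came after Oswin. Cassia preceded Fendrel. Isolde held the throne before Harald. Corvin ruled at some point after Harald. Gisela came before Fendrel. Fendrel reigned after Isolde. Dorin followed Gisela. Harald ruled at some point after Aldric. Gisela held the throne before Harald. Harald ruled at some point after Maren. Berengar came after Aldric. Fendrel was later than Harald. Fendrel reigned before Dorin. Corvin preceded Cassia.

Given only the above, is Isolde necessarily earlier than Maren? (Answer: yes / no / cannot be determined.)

cannot be determined

No chain of stated constraints runs from Isolde to Maren, and none runs from Maren to Isolde either.
So the relative order of Isolde and Maren is not fixed by the given facts.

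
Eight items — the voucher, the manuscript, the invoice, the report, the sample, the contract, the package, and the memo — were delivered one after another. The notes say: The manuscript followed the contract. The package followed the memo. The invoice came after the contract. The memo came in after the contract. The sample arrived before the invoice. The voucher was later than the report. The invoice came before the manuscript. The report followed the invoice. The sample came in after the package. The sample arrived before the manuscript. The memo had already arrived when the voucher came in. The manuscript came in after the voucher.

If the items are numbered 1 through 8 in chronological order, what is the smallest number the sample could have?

The contract, the memo, and the package must all come before the sample — 3 forced predecessors.
Nothing else is forced ahead of the sample, so its earliest slot is position 3 + 1 = 4.

4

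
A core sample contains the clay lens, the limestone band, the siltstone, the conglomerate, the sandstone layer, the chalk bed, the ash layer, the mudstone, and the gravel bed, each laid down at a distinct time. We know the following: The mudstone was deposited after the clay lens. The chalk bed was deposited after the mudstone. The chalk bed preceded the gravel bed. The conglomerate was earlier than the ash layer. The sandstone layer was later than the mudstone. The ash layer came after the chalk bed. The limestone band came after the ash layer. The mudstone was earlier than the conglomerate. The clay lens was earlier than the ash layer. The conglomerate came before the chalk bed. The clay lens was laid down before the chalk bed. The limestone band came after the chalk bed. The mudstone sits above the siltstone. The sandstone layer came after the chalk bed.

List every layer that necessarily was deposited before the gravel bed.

Directly stated before the gravel bed: the chalk bed.
The clay lens reaches the gravel bed via the clay lens → the chalk bed → the gravel bed.
The conglomerate reaches the gravel bed via the conglomerate → the chalk bed → the gravel bed.
The mudstone reaches the gravel bed via the mudstone → the chalk bed → the gravel bed.
Likewise the siltstone reaches the gravel bed by chaining the stated constraints.
No chain forces the sandstone layer (or any of the others) ahead of the gravel bed.

the chalk bed, the clay lens, the conglomerate, the mudstone, the siltstone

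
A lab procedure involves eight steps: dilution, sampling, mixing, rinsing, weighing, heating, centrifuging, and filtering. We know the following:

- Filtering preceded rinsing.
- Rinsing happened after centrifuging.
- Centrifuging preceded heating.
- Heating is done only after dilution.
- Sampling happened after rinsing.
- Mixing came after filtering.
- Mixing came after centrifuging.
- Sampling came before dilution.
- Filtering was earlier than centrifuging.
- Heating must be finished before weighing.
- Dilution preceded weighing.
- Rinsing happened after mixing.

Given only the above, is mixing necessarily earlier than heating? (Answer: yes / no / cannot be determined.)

yes

Chain the constraints: mixing → rinsing → sampling → dilution → heating. Each link is directly stated, so mixing comes before heating.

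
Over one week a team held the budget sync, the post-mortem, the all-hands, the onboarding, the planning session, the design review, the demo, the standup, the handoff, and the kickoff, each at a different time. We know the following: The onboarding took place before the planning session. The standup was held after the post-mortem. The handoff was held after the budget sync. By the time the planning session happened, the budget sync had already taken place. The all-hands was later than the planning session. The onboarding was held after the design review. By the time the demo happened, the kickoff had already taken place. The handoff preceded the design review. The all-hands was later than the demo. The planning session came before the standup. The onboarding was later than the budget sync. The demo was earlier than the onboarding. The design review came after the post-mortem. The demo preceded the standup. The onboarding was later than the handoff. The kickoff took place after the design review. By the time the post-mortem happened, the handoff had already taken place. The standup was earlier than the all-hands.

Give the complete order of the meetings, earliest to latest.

the budget sync, the handoff, the post-mortem, the design review, the kickoff, the demo, the onboarding, the planning session, the standup, the all-hands

The constraints fix every adjacent pair, so only one ordering works:
the budget sync → the handoff → the post-mortem → the design review → the kickoff → the demo → the onboarding → the planning session → the standup → the all-hands.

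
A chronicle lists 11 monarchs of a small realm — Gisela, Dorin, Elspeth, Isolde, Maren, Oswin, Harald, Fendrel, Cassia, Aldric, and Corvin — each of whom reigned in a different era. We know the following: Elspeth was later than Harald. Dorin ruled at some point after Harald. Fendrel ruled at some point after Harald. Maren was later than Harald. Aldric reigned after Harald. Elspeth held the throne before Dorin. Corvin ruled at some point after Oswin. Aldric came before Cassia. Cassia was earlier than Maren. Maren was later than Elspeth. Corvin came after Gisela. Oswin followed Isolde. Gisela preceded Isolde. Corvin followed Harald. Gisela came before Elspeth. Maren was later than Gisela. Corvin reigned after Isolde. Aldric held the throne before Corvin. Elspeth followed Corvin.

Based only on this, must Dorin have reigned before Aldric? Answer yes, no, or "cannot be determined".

Tracing the constraints gives Aldric → Corvin → Elspeth → Dorin, so Aldric must come before Dorin.
That means Dorin cannot be before Aldric.

no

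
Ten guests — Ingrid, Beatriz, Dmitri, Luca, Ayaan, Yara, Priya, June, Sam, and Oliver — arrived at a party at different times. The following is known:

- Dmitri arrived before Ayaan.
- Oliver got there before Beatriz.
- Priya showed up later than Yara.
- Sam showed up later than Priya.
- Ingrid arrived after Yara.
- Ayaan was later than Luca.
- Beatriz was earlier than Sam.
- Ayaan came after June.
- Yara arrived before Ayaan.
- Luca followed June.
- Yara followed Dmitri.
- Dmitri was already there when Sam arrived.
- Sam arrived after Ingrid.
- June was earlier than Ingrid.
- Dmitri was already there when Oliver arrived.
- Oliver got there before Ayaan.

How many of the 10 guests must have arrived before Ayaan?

5

Directly stated before Ayaan: Dmitri, June, Luca, Oliver, and Yara.
That's Dmitri, June, Luca, Oliver, and Yara — 5 in all.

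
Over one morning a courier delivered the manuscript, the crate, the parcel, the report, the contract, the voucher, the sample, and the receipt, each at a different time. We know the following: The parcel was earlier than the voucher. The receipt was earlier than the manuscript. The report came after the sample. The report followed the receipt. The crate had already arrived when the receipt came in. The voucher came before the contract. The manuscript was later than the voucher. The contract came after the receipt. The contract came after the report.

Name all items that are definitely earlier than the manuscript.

Directly stated before the manuscript: the receipt and the voucher.
The crate reaches the manuscript via the crate → the receipt → the manuscript.
The parcel reaches the manuscript via the parcel → the voucher → the manuscript.

the crate, the parcel, the receipt, the voucher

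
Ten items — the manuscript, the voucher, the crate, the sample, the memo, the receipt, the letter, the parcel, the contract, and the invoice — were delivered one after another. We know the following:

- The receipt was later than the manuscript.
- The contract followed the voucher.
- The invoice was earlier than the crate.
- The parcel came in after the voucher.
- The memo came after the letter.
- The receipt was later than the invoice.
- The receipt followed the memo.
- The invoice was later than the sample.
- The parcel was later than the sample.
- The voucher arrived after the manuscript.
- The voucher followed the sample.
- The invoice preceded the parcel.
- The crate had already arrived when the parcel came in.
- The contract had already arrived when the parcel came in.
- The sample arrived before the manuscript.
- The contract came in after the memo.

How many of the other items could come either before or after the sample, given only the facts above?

2

Forced after the sample: the contract, the crate, the invoice, the manuscript, the parcel, the receipt, and the voucher.
That leaves the letter and the memo with no forced order relative to the sample — 2.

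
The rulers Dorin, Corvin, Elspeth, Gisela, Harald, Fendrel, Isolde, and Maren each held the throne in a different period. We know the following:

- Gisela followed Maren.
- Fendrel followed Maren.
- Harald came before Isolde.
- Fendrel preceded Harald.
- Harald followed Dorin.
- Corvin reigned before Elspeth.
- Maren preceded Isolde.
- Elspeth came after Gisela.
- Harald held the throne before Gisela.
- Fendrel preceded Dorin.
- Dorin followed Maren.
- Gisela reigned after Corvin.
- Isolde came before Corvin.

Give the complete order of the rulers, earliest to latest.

Maren, Fendrel, Dorin, Harald, Isolde, Corvin, Gisela, Elspeth

The constraints fix every adjacent pair, so only one ordering works:
Maren → Fendrel → Dorin → Harald → Isolde → Corvin → Gisela → Elspeth.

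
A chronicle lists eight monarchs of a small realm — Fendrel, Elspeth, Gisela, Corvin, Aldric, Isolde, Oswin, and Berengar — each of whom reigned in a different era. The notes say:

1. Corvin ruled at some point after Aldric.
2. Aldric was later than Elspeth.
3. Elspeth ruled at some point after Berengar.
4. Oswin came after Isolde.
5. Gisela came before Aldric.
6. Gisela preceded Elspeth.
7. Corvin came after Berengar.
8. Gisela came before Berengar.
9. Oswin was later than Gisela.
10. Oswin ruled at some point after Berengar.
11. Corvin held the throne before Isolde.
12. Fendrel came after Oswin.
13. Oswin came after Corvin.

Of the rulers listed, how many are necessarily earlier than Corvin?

Directly stated before Corvin: Aldric and Berengar.
Elspeth reaches Corvin via Elspeth → Aldric → Corvin.
Gisela reaches Corvin via Gisela → Aldric → Corvin.
No chain forces Fendrel (or any of the others) ahead of Corvin.
That's Aldric, Berengar, Elspeth, and Gisela — 4 in all.

4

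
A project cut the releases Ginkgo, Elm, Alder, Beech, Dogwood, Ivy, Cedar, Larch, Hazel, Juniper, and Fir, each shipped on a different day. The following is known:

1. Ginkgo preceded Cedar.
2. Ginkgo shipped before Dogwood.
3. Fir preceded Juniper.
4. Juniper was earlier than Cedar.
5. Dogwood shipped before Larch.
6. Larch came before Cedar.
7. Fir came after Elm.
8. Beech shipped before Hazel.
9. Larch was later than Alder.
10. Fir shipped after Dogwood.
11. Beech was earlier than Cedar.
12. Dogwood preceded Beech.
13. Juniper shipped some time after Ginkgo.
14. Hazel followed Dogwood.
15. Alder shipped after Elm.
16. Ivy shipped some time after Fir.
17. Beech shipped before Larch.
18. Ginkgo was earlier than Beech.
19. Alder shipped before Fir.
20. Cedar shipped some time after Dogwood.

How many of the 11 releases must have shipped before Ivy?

5

Directly stated before Ivy: Fir.
Alder reaches Ivy via Alder → Fir → Ivy.
Dogwood reaches Ivy via Dogwood → Fir → Ivy.
Elm reaches Ivy via Elm → Fir → Ivy.
Likewise Ginkgo reaches Ivy by chaining the stated constraints.
No chain forces Beech (or any of the others) ahead of Ivy.
That's Alder, Dogwood, Elm, Fir, and Ginkgo — 5 in all.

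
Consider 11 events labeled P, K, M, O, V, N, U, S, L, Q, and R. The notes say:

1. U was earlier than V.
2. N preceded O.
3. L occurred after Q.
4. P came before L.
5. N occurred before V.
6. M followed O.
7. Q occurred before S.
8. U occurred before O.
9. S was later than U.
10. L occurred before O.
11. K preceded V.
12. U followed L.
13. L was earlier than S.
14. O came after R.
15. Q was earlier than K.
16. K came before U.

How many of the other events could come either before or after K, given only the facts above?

Forced before K: Q; forced after K: M, O, S, U, and V.
That leaves L, N, P, and R with no forced order relative to K — 4.

4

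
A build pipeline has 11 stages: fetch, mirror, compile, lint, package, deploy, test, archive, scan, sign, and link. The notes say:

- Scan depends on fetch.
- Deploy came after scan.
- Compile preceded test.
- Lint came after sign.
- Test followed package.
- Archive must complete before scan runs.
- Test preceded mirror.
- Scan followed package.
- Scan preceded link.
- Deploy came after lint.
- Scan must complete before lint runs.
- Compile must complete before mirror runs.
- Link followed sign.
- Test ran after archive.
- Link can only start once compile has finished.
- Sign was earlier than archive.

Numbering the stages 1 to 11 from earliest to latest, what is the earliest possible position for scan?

Archive, fetch, package, and sign must all come before scan — 4 forced predecessors.
Nothing else is forced ahead of scan, so its earliest slot is position 4 + 1 = 5.

5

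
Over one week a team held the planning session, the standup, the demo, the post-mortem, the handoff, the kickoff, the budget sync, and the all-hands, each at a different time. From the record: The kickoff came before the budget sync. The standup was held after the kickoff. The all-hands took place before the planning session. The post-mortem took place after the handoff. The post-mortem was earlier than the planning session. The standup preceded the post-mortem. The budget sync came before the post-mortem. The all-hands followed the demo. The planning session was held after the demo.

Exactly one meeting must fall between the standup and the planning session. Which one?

Tracing the constraints gives the standup → the post-mortem → the planning session, so the post-mortem sits after the standup and before the planning session.
No other meeting is forced both after the standup and before the planning session.

the post-mortem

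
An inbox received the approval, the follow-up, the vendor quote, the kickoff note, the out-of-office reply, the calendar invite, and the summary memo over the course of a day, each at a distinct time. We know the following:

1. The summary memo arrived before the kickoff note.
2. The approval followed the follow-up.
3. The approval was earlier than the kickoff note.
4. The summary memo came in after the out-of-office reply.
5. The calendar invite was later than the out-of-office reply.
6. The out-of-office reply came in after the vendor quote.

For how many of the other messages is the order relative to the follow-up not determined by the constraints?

Forced after the follow-up: the approval and the kickoff note.
That leaves the calendar invite, the out-of-office reply, the summary memo, and the vendor quote with no forced order relative to the follow-up — 4.

4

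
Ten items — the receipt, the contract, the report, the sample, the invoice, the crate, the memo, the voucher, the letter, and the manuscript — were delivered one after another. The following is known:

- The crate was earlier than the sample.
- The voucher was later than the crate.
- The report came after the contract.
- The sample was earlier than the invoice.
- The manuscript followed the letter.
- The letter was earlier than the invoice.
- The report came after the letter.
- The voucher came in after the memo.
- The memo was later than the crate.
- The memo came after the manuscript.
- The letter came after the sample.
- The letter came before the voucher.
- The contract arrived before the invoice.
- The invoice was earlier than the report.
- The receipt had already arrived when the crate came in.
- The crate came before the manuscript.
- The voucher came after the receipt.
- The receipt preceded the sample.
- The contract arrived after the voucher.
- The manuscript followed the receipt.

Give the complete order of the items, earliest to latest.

the receipt, the crate, the sample, the letter, the manuscript, the memo, the voucher, the contract, the invoice, the report

The constraints fix every adjacent pair, so only one ordering works:
the receipt → the crate → the sample → the letter → the manuscript → the memo → the voucher → the contract → the invoice → the report.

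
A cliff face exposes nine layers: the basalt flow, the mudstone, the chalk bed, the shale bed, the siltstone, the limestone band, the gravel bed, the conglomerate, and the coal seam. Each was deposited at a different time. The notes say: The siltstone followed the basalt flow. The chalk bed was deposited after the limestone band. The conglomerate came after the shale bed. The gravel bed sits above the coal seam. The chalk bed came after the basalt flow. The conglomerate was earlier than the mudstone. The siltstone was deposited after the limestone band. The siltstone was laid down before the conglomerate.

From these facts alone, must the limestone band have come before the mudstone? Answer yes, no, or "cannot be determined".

yes

Chain the constraints: the limestone band → the siltstone → the conglomerate → the mudstone. Each link is directly stated, so the limestone band comes before the mudstone.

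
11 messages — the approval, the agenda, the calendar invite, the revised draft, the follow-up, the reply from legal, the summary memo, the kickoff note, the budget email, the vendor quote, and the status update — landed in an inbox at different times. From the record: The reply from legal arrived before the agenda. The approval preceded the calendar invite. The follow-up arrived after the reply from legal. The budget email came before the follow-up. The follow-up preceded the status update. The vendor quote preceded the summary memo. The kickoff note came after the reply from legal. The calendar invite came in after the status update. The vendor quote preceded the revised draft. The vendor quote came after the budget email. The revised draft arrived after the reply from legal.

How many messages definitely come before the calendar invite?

Directly stated before the calendar invite: the approval and the status update.
The budget email reaches the calendar invite via the budget email → the follow-up → the status update → the calendar invite.
The follow-up reaches the calendar invite via the follow-up → the status update → the calendar invite.
The reply from legal reaches the calendar invite via the reply from legal → the follow-up → the status update → the calendar invite.
That's the approval, the budget email, the follow-up, the reply from legal, and the status update — 5 in all.

5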